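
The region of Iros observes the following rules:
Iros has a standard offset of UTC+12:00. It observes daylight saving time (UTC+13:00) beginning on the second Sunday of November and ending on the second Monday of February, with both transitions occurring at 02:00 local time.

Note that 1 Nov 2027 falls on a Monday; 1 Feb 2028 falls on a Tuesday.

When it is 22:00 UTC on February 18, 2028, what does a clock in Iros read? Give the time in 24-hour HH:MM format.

10:00

1 November 2027 is a Monday, so the first Sunday is November 7 and the second is November 14.
1 February 2028 is a Tuesday, so the first Monday is February 7 and the second is February 14.
At the standard offset (UTC+12:00), 22:00 UTC + 12h = 10:00 Iros standard time (rolling into the next day, 19 February 2028).
Daylight saving runs 14 November 2027 – 14 February 2028; the standard-time date in Iros, February 19, 2028, is outside that window, so Iros is on standard time at UTC+12:00.
22:00 UTC + 12h = 10:00 local (rolling into the next day, 19 February 2028).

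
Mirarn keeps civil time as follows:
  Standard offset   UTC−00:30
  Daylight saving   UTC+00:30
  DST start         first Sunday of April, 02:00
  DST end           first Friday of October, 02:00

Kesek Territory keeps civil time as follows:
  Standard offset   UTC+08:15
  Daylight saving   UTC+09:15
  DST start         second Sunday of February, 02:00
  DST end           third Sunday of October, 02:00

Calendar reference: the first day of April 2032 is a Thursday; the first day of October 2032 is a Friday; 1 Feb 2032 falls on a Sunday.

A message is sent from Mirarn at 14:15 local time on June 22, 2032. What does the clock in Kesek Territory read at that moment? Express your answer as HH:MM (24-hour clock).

1 April 2032 is a Thursday, so the first Sunday is April 4.
1 October 2032 is a Friday, so the first Friday is October 1.
June 22, 2032 falls between 4 April and 1 October, so daylight saving is in effect and Mirarn is at UTC+00:30.
14:15 Mirarn − 0h30m = 13:45 UTC.
1 February 2032 is a Sunday, so the first Sunday is February 1 and the second is February 8.
1 October 2032 is a Friday, so the first Sunday is October 3 and the third is October 17.
At the standard offset (UTC+08:15), 13:45 UTC + 8h15m = 22:00 Kesek Territory standard time.
The standard-time date in Kesek Territory, June 22, 2032, falls between 8 February and 17 October, so daylight saving is in effect and Kesek Territory is at UTC+09:15.
13:45 UTC + 9h15m = 23:00 Kesek Territory.

23:00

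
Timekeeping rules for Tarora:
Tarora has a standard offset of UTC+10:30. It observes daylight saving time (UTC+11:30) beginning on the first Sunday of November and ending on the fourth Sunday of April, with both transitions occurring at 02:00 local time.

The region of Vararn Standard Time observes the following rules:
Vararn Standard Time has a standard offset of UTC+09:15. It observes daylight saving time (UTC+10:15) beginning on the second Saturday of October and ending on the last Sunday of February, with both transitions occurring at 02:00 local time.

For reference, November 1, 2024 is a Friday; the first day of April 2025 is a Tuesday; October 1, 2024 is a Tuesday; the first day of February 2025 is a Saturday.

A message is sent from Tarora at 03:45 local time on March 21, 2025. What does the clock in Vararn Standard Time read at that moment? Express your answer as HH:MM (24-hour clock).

01:30

1 November 2024 is a Friday, so the first Sunday is November 3.
1 April 2025 is a Tuesday, so the first Sunday is April 6 and the fourth is April 27.
March 21, 2025 falls between 3 November 2024 and 27 April 2025, so daylight saving is in effect and Tarora is at UTC+11:30.
03:45 Tarora − 11h30m = 16:15 UTC (rolling into the previous day, 20 March 2025).
1 October 2024 is a Tuesday, so the first Saturday is October 5 and the second is October 12.
1 February 2025 is a Saturday, so Sundays fall on 2, 9, 16, 23; the last is February 23.
At the standard offset (UTC+09:15), 16:15 UTC + 9h15m = 01:30 Vararn Standard Time standard time (rolling into the next day, 21 March 2025).
The standard-time date in Vararn Standard Time, March 21, 2025, is outside the daylight-saving period (12 October 2024 – 23 February 2025), so Vararn Standard Time is on standard time, UTC+09:15.
16:15 UTC + 9h15m = 01:30 Vararn Standard Time (rolling into the next day, 21 March 2025).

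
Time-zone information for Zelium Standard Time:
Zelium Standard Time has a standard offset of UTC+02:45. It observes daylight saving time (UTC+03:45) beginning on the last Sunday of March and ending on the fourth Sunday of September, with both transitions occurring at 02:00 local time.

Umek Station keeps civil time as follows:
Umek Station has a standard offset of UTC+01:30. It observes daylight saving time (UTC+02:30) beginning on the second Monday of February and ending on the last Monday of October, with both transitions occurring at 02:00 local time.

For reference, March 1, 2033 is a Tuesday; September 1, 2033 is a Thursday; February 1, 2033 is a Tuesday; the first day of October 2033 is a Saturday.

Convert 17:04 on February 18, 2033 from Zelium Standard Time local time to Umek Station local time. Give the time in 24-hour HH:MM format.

16:49

1 March 2033 is a Tuesday, so Sundays fall on 6, 13, 20, 27; the last is March 27.
1 September 2033 is a Thursday, so the first Sunday is September 4 and the fourth is September 25.
February 18, 2033 does not fall between 27 March and 25 September, so daylight saving is not in effect and Zelium Standard Time is at UTC+02:45.
17:04 Zelium Standard Time − 2h45m = 14:19 UTC.
1 February 2033 is a Tuesday, so the first Monday is February 7 and the second is February 14.
1 October 2033 is a Saturday, so Mondays fall on 3, 10, 17, 24, 31; the last is October 31.
At the standard offset (UTC+01:30), 14:19 UTC + 1h30m = 15:49 Umek Station standard time.
The standard-time date in Umek Station, February 18, 2033, lies within the daylight-saving period (14 February – 31 October), so Umek Station is on daylight time, UTC+02:30.
14:19 UTC + 2h30m = 16:49 Umek Station.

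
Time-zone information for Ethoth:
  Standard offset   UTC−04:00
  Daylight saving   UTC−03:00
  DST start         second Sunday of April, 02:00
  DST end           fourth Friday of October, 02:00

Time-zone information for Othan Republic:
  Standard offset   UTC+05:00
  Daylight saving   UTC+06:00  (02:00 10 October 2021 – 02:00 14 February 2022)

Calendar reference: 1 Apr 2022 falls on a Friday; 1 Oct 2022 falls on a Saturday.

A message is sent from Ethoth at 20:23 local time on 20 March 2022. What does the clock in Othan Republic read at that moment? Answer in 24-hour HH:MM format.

05:23

1 April 2022 is a Friday, so the first Sunday is April 3 and the second is April 10.
1 October 2022 is a Saturday, so the first Friday is October 7 and the fourth is October 28.
Daylight saving runs 10 April – 28 October; 20 March 2022 is outside that window, so Ethoth is on standard time at UTC−04:00.
20:23 Ethoth + 4h = 00:23 UTC (rolling into the next day, 21 March 2022).
At the standard offset (UTC+05:00), 00:23 UTC + 5h = 05:23 Othan Republic standard time.
The standard-time date in Othan Republic, 21 March 2022, is outside the daylight-saving period (10 October 2021 – 14 February 2022), so Othan Republic is on standard time, UTC+05:00.
00:23 UTC + 5h = 05:23 Othan Republic.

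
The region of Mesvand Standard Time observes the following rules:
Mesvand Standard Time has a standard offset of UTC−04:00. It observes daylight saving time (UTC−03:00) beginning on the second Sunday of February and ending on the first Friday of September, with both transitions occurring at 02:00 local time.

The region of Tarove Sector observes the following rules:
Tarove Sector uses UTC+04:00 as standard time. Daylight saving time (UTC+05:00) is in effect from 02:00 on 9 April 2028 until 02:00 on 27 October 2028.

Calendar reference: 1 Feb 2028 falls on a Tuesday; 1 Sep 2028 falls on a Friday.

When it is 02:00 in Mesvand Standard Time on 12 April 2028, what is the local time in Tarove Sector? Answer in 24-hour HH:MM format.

10:00

1 February 2028 is a Tuesday, so the first Sunday is February 6 and the second is February 13.
1 September 2028 is a Friday, so the first Friday is September 1.
12 April 2028 falls between 13 February and 1 September, so daylight saving is in effect and Mesvand Standard Time is at UTC−03:00.
02:00 Mesvand Standard Time + 3h = 05:00 UTC.
At the standard offset (UTC+04:00), 05:00 UTC + 4h = 09:00 Tarove Sector standard time.
The standard-time date in Tarove Sector, 12 April 2028, lies within the daylight-saving period (9 April – 27 October), so Tarove Sector is on daylight time, UTC+05:00.
05:00 UTC + 5h = 10:00 Tarove Sector.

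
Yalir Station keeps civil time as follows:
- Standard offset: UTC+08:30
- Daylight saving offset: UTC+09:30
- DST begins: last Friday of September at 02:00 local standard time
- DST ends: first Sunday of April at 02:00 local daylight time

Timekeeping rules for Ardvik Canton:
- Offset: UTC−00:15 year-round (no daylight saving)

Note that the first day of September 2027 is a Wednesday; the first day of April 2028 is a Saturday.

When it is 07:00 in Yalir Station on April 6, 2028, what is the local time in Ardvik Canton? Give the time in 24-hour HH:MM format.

22:15

1 September 2027 is a Wednesday, so Fridays fall on 3, 10, 17, 24; the last is September 24.
1 April 2028 is a Saturday, so the first Sunday is April 2.
April 6, 2028 does not fall between 24 September 2027 and 2 April 2028, so daylight saving is not in effect and Yalir Station is at UTC+08:30.
07:00 Yalir Station − 8h30m = 22:30 UTC (rolling into the previous day, 5 April 2028).
Ardvik Canton stays on UTC−00:15 all year.
22:30 UTC − 0h15m = 22:15 Ardvik Canton.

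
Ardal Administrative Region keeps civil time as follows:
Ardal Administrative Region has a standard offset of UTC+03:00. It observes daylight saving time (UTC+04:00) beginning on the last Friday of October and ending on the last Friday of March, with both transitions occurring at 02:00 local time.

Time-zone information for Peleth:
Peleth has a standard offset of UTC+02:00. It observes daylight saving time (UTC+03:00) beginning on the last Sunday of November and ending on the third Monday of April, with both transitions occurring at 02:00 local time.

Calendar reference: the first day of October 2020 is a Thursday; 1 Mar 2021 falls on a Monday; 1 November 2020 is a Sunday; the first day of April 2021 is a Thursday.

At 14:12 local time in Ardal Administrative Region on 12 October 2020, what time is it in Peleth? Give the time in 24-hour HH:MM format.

13:12

1 October 2020 is a Thursday, so Fridays fall on 2, 9, 16, 23, 30; the last is October 30.
1 March 2021 is a Monday, so Fridays fall on 5, 12, 19, 26; the last is March 26.
12 October 2020 does not fall between 30 October 2020 and 26 March 2021, so daylight saving is not in effect and Ardal Administrative Region is at UTC+03:00.
14:12 Ardal Administrative Region − 3h = 11:12 UTC.
1 November 2020 is a Sunday, so Sundays fall on 1, 8, 15, 22, 29; the last is November 29.
1 April 2021 is a Thursday, so the first Monday is April 5 and the third is April 19.
At the standard offset (UTC+02:00), 11:12 UTC + 2h = 13:12 Peleth standard time.
Daylight saving runs 29 November 2020 – 19 April 2021; the standard-time date in Peleth, 12 October 2020, is outside that window, so Peleth is on standard time at UTC+02:00.
11:12 UTC + 2h = 13:12 Peleth.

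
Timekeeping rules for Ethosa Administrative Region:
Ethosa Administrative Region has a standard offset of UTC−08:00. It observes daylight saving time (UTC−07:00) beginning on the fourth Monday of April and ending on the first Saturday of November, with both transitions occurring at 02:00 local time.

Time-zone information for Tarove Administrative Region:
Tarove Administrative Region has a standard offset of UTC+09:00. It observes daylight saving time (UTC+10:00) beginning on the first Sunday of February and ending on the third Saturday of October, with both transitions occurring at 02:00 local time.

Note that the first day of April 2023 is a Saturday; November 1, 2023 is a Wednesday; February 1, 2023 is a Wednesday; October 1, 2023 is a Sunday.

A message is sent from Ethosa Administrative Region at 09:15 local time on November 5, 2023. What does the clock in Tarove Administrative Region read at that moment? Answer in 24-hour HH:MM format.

1 April 2023 is a Saturday, so the first Monday is April 3 and the fourth is April 24.
1 November 2023 is a Wednesday, so the first Saturday is November 4.
November 5, 2023 does not fall between 24 April and 4 November, so daylight saving is not in effect and Ethosa Administrative Region is at UTC−08:00.
09:15 Ethosa Administrative Region + 8h = 17:15 UTC.
1 February 2023 is a Wednesday, so the first Sunday is February 5.
1 October 2023 is a Sunday, so the first Saturday is October 7 and the third is October 21.
At the standard offset (UTC+09:00), 17:15 UTC + 9h = 02:15 Tarove Administrative Region standard time (rolling into the next day, 6 November 2023).
The standard-time date in Tarove Administrative Region, November 6, 2023, is outside the daylight-saving period (5 February – 21 October), so Tarove Administrative Region is on standard time, UTC+09:00.
17:15 UTC + 9h = 02:15 Tarove Administrative Region (rolling into the next day, 6 November 2023).

02:15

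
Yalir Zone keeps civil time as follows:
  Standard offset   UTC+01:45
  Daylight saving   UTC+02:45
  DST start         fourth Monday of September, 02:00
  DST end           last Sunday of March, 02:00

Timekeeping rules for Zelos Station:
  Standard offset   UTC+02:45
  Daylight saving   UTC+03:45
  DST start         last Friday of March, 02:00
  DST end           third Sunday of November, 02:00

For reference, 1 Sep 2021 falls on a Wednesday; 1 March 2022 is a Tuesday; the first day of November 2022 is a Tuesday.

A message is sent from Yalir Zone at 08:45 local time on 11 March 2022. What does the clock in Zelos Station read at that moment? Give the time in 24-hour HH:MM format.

08:45

1 September 2021 is a Wednesday, so the first Monday is September 6 and the fourth is September 27.
1 March 2022 is a Tuesday, so Sundays fall on 6, 13, 20, 27; the last is March 27.
11 March 2022 falls between 27 September 2021 and 27 March 2022, so daylight saving is in effect and Yalir Zone is at UTC+02:45.
08:45 Yalir Zone − 2h45m = 06:00 UTC.
1 March 2022 is a Tuesday, so Fridays fall on 4, 11, 18, 25; the last is March 25.
1 November 2022 is a Tuesday, so the first Sunday is November 6 and the third is November 20.
At the standard offset (UTC+02:45), 06:00 UTC + 2h45m = 08:45 Zelos Station standard time.
The standard-time date in Zelos Station, 11 March 2022, does not fall between 25 March and 20 November, so daylight saving is not in effect and Zelos Station is at UTC+02:45.
06:00 UTC + 2h45m = 08:45 Zelos Station.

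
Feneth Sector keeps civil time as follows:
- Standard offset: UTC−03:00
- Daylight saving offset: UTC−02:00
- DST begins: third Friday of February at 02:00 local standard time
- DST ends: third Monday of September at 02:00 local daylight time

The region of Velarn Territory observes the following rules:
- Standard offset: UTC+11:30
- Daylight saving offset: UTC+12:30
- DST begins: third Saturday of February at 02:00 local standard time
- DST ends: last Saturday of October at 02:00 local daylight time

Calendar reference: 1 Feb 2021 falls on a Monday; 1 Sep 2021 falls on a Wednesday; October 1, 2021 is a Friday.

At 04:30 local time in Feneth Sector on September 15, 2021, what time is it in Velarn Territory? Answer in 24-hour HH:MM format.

19:00

1 February 2021 is a Monday, so the first Friday is February 5 and the third is February 19.
1 September 2021 is a Wednesday, so the first Monday is September 6 and the third is September 20.
September 15, 2021 lies within the daylight-saving period (19 February – 20 September), so Feneth Sector is on daylight time, UTC−02:00.
04:30 Feneth Sector + 2h = 06:30 UTC.
1 February 2021 is a Monday, so the first Saturday is February 6 and the third is February 20.
1 October 2021 is a Friday, so Saturdays fall on 2, 9, 16, 23, 30; the last is October 30.
At the standard offset (UTC+11:30), 06:30 UTC + 11h30m = 18:00 Velarn Territory standard time.
The standard-time date in Velarn Territory, September 15, 2021, falls between 20 February and 30 October, so daylight saving is in effect and Velarn Territory is at UTC+12:30.
06:30 UTC + 12h30m = 19:00 Velarn Territory.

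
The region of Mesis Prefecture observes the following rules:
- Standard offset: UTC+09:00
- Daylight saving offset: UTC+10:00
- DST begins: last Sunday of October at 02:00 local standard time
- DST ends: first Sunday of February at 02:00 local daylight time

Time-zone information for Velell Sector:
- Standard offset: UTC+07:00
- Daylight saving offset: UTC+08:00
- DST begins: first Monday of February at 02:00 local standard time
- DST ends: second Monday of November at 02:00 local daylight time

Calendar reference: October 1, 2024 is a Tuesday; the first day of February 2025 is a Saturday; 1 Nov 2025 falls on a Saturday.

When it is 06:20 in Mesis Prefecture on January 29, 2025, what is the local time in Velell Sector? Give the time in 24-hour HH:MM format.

03:20

1 October 2024 is a Tuesday, so Sundays fall on 6, 13, 20, 27; the last is October 27.
1 February 2025 is a Saturday, so the first Sunday is February 2.
January 29, 2025 falls between 27 October 2024 and 2 February 2025, so daylight saving is in effect and Mesis Prefecture is at UTC+10:00.
06:20 Mesis Prefecture − 10h = 20:20 UTC (rolling into the previous day, 28 January 2025).
1 February 2025 is a Saturday, so the first Monday is February 3.
1 November 2025 is a Saturday, so the first Monday is November 3 and the second is November 10.
At the standard offset (UTC+07:00), 20:20 UTC + 7h = 03:20 Velell Sector standard time (rolling into the next day, 29 January 2025).
The standard-time date in Velell Sector, January 29, 2025, does not fall between 3 February and 10 November, so daylight saving is not in effect and Velell Sector is at UTC+07:00.
20:20 UTC + 7h = 03:20 Velell Sector (rolling into the next day, 29 January 2025).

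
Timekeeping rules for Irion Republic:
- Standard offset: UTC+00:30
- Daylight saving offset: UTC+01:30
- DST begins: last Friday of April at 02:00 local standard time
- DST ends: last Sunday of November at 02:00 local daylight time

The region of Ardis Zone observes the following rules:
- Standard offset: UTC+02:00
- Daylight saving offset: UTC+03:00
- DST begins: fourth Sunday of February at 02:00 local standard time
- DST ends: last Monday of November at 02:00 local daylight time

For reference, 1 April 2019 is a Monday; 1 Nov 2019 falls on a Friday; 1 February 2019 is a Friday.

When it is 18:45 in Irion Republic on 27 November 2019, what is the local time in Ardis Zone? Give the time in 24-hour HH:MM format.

20:15

1 April 2019 is a Monday, so Fridays fall on 5, 12, 19, 26; the last is April 26.
1 November 2019 is a Friday, so Sundays fall on 3, 10, 17, 24; the last is November 24.
Daylight saving runs 26 April – 24 November; 27 November 2019 is outside that window, so Irion Republic is on standard time at UTC+00:30.
18:45 Irion Republic − 0h30m = 18:15 UTC.
1 February 2019 is a Friday, so the first Sunday is February 3 and the fourth is February 24.
1 November 2019 is a Friday, so Mondays fall on 4, 11, 18, 25; the last is November 25.
At the standard offset (UTC+02:00), 18:15 UTC + 2h = 20:15 Ardis Zone standard time.
The standard-time date in Ardis Zone, 27 November 2019, does not fall between 24 February and 25 November, so daylight saving is not in effect and Ardis Zone is at UTC+02:00.
18:15 UTC + 2h = 20:15 Ardis Zone.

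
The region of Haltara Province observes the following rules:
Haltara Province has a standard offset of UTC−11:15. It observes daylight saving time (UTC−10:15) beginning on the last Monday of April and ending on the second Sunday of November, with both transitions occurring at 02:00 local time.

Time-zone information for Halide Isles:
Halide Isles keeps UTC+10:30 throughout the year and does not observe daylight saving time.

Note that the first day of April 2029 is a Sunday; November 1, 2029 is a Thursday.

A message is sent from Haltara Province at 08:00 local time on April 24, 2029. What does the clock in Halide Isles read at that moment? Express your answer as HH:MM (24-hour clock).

1 April 2029 is a Sunday, so Mondays fall on 2, 9, 16, 23, 30; the last is April 30.
1 November 2029 is a Thursday, so the first Sunday is November 4 and the second is November 11.
April 24, 2029 is outside the daylight-saving period (30 April – 11 November), so Haltara Province is on standard time, UTC−11:15.
08:00 Haltara Province + 11h15m = 19:15 UTC.
Halide Isles has no daylight saving, so its offset is UTC+10:30 year-round.
19:15 UTC + 10h30m = 05:45 Halide Isles (rolling into the next day, 25 April 2029).

05:45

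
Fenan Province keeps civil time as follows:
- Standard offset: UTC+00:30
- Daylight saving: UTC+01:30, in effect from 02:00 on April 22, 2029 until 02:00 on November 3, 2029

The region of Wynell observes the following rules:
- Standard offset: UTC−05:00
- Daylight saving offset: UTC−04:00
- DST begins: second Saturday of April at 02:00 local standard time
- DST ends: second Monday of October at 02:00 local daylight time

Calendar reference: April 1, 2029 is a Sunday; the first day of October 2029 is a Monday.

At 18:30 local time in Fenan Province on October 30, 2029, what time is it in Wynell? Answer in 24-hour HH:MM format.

12:00

October 30, 2029 falls between 22 April and 3 November, so daylight saving is in effect and Fenan Province is at UTC+01:30.
18:30 Fenan Province − 1h30m = 17:00 UTC.
1 April 2029 is a Sunday, so the first Saturday is April 7 and the second is April 14.
1 October 2029 is a Monday, so the first Monday is October 1 and the second is October 8.
At the standard offset (UTC−05:00), 17:00 UTC − 5h = 12:00 Wynell standard time.
The standard-time date in Wynell, October 30, 2029, does not fall between 14 April and 8 October, so daylight saving is not in effect and Wynell is at UTC−05:00.
17:00 UTC − 5h = 12:00 Wynell.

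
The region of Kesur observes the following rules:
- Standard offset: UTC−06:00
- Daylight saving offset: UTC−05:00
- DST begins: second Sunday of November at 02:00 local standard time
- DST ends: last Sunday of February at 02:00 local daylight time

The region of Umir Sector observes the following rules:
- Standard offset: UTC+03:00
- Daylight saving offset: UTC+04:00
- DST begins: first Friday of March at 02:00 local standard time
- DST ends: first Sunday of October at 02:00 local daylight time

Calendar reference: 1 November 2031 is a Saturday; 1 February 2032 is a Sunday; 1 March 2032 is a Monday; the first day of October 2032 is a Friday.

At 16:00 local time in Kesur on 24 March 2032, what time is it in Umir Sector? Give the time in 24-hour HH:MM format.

1 November 2031 is a Saturday, so the first Sunday is November 2 and the second is November 9.
1 February 2032 is a Sunday, so Sundays fall on 1, 8, 15, 22, 29; the last is February 29.
24 March 2032 does not fall between 9 November 2031 and 29 February 2032, so daylight saving is not in effect and Kesur is at UTC−06:00.
16:00 Kesur + 6h = 22:00 UTC.
1 March 2032 is a Monday, so the first Friday is March 5.
1 October 2032 is a Friday, so the first Sunday is October 3.
At the standard offset (UTC+03:00), 22:00 UTC + 3h = 01:00 Umir Sector standard time (rolling into the next day, 25 March 2032).
The standard-time date in Umir Sector, 25 March 2032, lies within the daylight-saving period (5 March – 3 October), so Umir Sector is on daylight time, UTC+04:00.
22:00 UTC + 4h = 02:00 Umir Sector (rolling into the next day, 25 March 2032).

02:00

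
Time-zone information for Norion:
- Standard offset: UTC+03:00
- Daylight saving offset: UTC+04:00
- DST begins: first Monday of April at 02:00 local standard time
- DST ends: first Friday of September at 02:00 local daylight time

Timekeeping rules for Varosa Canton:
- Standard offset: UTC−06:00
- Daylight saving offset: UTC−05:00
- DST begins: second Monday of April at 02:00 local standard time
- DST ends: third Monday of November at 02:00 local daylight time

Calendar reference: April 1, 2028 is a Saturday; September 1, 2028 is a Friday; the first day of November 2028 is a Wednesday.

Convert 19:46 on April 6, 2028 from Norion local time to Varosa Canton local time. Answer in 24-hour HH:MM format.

09:46

1 April 2028 is a Saturday, so the first Monday is April 3.
1 September 2028 is a Friday, so the first Friday is September 1.
April 6, 2028 falls between 3 April and 1 September, so daylight saving is in effect and Norion is at UTC+04:00.
19:46 Norion − 4h = 15:46 UTC.
1 April 2028 is a Saturday, so the first Monday is April 3 and the second is April 10.
1 November 2028 is a Wednesday, so the first Monday is November 6 and the third is November 20.
At the standard offset (UTC−06:00), 15:46 UTC − 6h = 09:46 Varosa Canton standard time.
The standard-time date in Varosa Canton, April 6, 2028, is outside the daylight-saving period (10 April – 20 November), so Varosa Canton is on standard time, UTC−06:00.
15:46 UTC − 6h = 09:46 Varosa Canton.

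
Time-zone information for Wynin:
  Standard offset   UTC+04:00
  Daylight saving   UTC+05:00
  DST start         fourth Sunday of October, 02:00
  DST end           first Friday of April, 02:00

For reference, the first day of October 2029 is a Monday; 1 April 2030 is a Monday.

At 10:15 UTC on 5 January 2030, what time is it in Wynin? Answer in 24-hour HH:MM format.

1 October 2029 is a Monday, so the first Sunday is October 7 and the fourth is October 28.
1 April 2030 is a Monday, so the first Friday is April 5.
At the standard offset (UTC+04:00), 10:15 UTC + 4h = 14:15 Wynin standard time.
Daylight saving runs 28 October 2029 – 5 April 2030; the standard-time date in Wynin, 5 January 2030, is inside that window, so Wynin is at UTC+05:00.
10:15 UTC + 5h = 15:15 local.

15:15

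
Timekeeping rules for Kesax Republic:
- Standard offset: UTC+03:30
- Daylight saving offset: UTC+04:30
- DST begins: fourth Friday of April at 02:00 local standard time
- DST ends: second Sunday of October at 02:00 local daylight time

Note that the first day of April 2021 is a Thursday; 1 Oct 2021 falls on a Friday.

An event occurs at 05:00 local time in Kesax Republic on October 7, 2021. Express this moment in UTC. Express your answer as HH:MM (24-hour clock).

00:30

1 April 2021 is a Thursday, so the first Friday is April 2 and the fourth is April 23.
1 October 2021 is a Friday, so the first Sunday is October 3 and the second is October 10.
October 7, 2021 falls between 23 April and 10 October, so daylight saving is in effect and Kesax Republic is at UTC+04:30.
05:00 local − 4h30m = 00:30 UTC.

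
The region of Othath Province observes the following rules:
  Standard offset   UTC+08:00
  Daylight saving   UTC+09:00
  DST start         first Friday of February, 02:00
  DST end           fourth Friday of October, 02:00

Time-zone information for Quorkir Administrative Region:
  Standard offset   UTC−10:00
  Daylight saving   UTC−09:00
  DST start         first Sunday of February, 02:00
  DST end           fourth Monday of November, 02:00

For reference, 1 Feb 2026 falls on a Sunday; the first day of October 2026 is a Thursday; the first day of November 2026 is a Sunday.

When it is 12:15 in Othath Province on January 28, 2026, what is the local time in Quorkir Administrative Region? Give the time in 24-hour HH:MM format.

18:15

1 February 2026 is a Sunday, so the first Friday is February 6.
1 October 2026 is a Thursday, so the first Friday is October 2 and the fourth is October 23.
January 28, 2026 is outside the daylight-saving period (6 February – 23 October), so Othath Province is on standard time, UTC+08:00.
12:15 Othath Province − 8h = 04:15 UTC.
1 February 2026 is a Sunday, so the first Sunday is February 1.
1 November 2026 is a Sunday, so the first Monday is November 2 and the fourth is November 23.
At the standard offset (UTC−10:00), 04:15 UTC − 10h = 18:15 Quorkir Administrative Region standard time (rolling into the previous day, 27 January 2026).
The standard-time date in Quorkir Administrative Region, January 27, 2026, is outside the daylight-saving period (1 February – 23 November), so Quorkir Administrative Region is on standard time, UTC−10:00.
04:15 UTC − 10h = 18:15 Quorkir Administrative Region (rolling into the previous day, 27 January 2026).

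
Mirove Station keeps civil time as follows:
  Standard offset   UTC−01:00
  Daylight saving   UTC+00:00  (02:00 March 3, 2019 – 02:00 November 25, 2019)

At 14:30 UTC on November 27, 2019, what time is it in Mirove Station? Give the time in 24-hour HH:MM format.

At the standard offset (UTC−01:00), 14:30 UTC − 1h = 13:30 Mirove Station standard time.
Daylight saving runs 3 March – 25 November; the standard-time date in Mirove Station, November 27, 2019, is outside that window, so Mirove Station is on standard time at UTC−01:00.
14:30 UTC − 1h = 13:30 local.

13:30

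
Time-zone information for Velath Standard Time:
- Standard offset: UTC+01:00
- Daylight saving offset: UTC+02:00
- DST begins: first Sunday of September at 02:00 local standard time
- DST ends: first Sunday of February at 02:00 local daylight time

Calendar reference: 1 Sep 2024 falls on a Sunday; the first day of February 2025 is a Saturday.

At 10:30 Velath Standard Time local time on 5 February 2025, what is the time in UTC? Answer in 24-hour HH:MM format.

09:30

1 September 2024 is a Sunday, so the first Sunday is September 1.
1 February 2025 is a Saturday, so the first Sunday is February 2.
5 February 2025 is outside the daylight-saving period (1 September 2024 – 2 February 2025), so Velath Standard Time is on standard time, UTC+01:00.
10:30 local − 1h = 09:30 UTC.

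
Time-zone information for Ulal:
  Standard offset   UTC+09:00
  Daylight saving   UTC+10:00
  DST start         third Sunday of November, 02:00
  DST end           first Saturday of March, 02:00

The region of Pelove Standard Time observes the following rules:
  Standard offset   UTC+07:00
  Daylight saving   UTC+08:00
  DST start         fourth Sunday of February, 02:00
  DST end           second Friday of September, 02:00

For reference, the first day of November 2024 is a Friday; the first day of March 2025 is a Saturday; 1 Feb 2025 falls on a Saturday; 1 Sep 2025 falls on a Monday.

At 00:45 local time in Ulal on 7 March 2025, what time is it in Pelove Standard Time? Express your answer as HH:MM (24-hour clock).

1 November 2024 is a Friday, so the first Sunday is November 3 and the third is November 17.
1 March 2025 is a Saturday, so the first Saturday is March 1.
Daylight saving runs 17 November 2024 – 1 March 2025; 7 March 2025 is outside that window, so Ulal is on standard time at UTC+09:00.
00:45 Ulal − 9h = 15:45 UTC (rolling into the previous day, 6 March 2025).
1 February 2025 is a Saturday, so the first Sunday is February 2 and the fourth is February 23.
1 September 2025 is a Monday, so the first Friday is September 5 and the second is September 12.
At the standard offset (UTC+07:00), 15:45 UTC + 7h = 22:45 Pelove Standard Time standard time.
Daylight saving runs 23 February – 12 September; the standard-time date in Pelove Standard Time, 6 March 2025, is inside that window, so Pelove Standard Time is at UTC+08:00.
15:45 UTC + 8h = 23:45 Pelove Standard Time.

23:45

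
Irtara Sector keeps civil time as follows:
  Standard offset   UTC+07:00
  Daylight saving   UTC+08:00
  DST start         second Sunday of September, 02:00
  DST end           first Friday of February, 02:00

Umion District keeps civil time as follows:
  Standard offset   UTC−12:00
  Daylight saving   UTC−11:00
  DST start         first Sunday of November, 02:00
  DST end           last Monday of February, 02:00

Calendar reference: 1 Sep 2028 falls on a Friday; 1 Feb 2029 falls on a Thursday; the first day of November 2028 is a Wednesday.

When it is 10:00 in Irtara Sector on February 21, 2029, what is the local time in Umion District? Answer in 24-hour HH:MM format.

16:00

1 September 2028 is a Friday, so the first Sunday is September 3 and the second is September 10.
1 February 2029 is a Thursday, so the first Friday is February 2.
February 21, 2029 is outside the daylight-saving period (10 September 2028 – 2 February 2029), so Irtara Sector is on standard time, UTC+07:00.
10:00 Irtara Sector − 7h = 03:00 UTC.
1 November 2028 is a Wednesday, so the first Sunday is November 5.
1 February 2029 is a Thursday, so Mondays fall on 5, 12, 19, 26; the last is February 26.
At the standard offset (UTC−12:00), 03:00 UTC − 12h = 15:00 Umion District standard time (rolling into the previous day, 20 February 2029).
The standard-time date in Umion District, February 20, 2029, falls between 5 November 2028 and 26 February 2029, so daylight saving is in effect and Umion District is at UTC−11:00.
03:00 UTC − 11h = 16:00 Umion District (rolling into the previous day, 20 February 2029).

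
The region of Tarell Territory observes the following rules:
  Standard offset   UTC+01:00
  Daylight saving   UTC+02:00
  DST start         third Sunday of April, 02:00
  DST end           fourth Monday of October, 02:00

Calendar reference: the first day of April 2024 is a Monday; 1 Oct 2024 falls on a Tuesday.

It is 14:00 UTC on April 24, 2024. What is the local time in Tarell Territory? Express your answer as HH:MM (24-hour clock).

1 April 2024 is a Monday, so the first Sunday is April 7 and the third is April 21.
1 October 2024 is a Tuesday, so the first Monday is October 7 and the fourth is October 28.
At the standard offset (UTC+01:00), 14:00 UTC + 1h = 15:00 Tarell Territory standard time.
Daylight saving runs 21 April – 28 October; the standard-time date in Tarell Territory, April 24, 2024, is inside that window, so Tarell Territory is at UTC+02:00.
14:00 UTC + 2h = 16:00 local.

16:00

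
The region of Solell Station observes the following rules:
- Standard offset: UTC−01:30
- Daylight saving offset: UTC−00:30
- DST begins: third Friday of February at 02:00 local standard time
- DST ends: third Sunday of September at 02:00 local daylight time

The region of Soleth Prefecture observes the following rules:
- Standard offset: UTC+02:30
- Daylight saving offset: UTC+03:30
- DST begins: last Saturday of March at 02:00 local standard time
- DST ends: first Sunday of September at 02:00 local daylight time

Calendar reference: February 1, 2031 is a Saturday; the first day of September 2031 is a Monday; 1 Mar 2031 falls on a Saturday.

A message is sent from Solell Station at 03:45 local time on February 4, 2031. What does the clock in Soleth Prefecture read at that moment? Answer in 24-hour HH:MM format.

1 February 2031 is a Saturday, so the first Friday is February 7 and the third is February 21.
1 September 2031 is a Monday, so the first Sunday is September 7 and the third is September 21.
February 4, 2031 is outside the daylight-saving period (21 February – 21 September), so Solell Station is on standard time, UTC−01:30.
03:45 Solell Station + 1h30m = 05:15 UTC.
1 March 2031 is a Saturday, so Saturdays fall on 1, 8, 15, 22, 29; the last is March 29.
1 September 2031 is a Monday, so the first Sunday is September 7.
At the standard offset (UTC+02:30), 05:15 UTC + 2h30m = 07:45 Soleth Prefecture standard time.
The standard-time date in Soleth Prefecture, February 4, 2031, does not fall between 29 March and 7 September, so daylight saving is not in effect and Soleth Prefecture is at UTC+02:30.
05:15 UTC + 2h30m = 07:45 Soleth Prefecture.

07:45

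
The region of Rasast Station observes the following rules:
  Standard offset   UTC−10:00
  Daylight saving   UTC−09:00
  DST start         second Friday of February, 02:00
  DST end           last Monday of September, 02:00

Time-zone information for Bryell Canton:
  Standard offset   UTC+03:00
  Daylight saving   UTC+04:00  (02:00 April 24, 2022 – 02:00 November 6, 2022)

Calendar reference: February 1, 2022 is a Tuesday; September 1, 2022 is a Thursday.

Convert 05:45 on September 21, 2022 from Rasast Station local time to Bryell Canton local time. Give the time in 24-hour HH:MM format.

1 February 2022 is a Tuesday, so the first Friday is February 4 and the second is February 11.
1 September 2022 is a Thursday, so Mondays fall on 5, 12, 19, 26; the last is September 26.
September 21, 2022 lies within the daylight-saving period (11 February – 26 September), so Rasast Station is on daylight time, UTC−09:00.
05:45 Rasast Station + 9h = 14:45 UTC.
At the standard offset (UTC+03:00), 14:45 UTC + 3h = 17:45 Bryell Canton standard time.
Daylight saving runs 24 April – 6 November; the standard-time date in Bryell Canton, September 21, 2022, is inside that window, so Bryell Canton is at UTC+04:00.
14:45 UTC + 4h = 18:45 Bryell Canton.

18:45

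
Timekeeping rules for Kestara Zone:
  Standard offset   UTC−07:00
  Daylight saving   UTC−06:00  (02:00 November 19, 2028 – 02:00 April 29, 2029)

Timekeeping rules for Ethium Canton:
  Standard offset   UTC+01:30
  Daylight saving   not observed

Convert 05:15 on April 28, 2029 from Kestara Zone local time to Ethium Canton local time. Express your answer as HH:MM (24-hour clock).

Daylight saving runs 19 November 2028 – 29 April 2029; April 28, 2029 is inside that window, so Kestara Zone is at UTC−06:00.
05:15 Kestara Zone + 6h = 11:15 UTC.
Ethium Canton stays on UTC+01:30 all year.
11:15 UTC + 1h30m = 12:45 Ethium Canton.

12:45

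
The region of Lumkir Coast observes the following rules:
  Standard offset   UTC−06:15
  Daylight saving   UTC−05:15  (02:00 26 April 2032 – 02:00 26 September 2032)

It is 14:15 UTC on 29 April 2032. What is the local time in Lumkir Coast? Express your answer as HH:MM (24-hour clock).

09:00

At the standard offset (UTC−06:15), 14:15 UTC − 6h15m = 08:00 Lumkir Coast standard time.
Daylight saving runs 26 April – 26 September; the standard-time date in Lumkir Coast, 29 April 2032, is inside that window, so Lumkir Coast is at UTC−05:15.
14:15 UTC − 5h15m = 09:00 local.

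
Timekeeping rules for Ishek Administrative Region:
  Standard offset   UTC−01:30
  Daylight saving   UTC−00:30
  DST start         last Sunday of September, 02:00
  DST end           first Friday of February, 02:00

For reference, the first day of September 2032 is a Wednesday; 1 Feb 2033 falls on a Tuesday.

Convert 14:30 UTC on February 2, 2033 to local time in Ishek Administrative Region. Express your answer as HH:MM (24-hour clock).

1 September 2032 is a Wednesday, so Sundays fall on 5, 12, 19, 26; the last is September 26.
1 February 2033 is a Tuesday, so the first Friday is February 4.
At the standard offset (UTC−01:30), 14:30 UTC − 1h30m = 13:00 Ishek Administrative Region standard time.
Daylight saving runs 26 September 2032 – 4 February 2033; the standard-time date in Ishek Administrative Region, February 2, 2033, is inside that window, so Ishek Administrative Region is at UTC−00:30.
14:30 UTC − 0h30m = 14:00 local.

14:00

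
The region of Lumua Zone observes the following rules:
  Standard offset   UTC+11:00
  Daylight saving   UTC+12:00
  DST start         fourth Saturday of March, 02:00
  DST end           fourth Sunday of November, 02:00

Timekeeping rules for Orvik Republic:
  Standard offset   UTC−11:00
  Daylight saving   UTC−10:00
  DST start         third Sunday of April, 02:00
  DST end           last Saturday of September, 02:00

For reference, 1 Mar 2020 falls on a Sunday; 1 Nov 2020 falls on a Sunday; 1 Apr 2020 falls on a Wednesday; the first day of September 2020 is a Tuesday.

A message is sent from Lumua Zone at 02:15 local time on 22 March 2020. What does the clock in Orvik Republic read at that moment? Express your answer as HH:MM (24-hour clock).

1 March 2020 is a Sunday, so the first Saturday is March 7 and the fourth is March 28.
1 November 2020 is a Sunday, so the first Sunday is November 1 and the fourth is November 22.
Daylight saving runs 28 March – 22 November; 22 March 2020 is outside that window, so Lumua Zone is on standard time at UTC+11:00.
02:15 Lumua Zone − 11h = 15:15 UTC (rolling into the previous day, 21 March 2020).
1 April 2020 is a Wednesday, so the first Sunday is April 5 and the third is April 19.
1 September 2020 is a Tuesday, so Saturdays fall on 5, 12, 19, 26; the last is September 26.
At the standard offset (UTC−11:00), 15:15 UTC − 11h = 04:15 Orvik Republic standard time.
The standard-time date in Orvik Republic, 21 March 2020, is outside the daylight-saving period (19 April – 26 September), so Orvik Republic is on standard time, UTC−11:00.
15:15 UTC − 11h = 04:15 Orvik Republic.

04:15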